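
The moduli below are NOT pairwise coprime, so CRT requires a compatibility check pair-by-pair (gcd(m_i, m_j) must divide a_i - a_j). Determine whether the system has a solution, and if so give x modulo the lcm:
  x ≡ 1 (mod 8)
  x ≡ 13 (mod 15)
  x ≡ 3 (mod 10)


Moduli 8, 15, 10 are not pairwise coprime, so CRT works modulo lcm(m_i) when all pairwise compatibility conditions hold.
Pairwise compatibility: gcd(m_i, m_j) must divide a_i - a_j for every pair.
Merge one congruence at a time:
  Start: x ≡ 1 (mod 8).
  Combine with x ≡ 13 (mod 15): gcd(8, 15) = 1; 13 - 1 = 12, which IS divisible by 1, so compatible.
    Write x = 1 + 8·t and substitute into x ≡ 13 (mod 15): 8·t ≡ 13 − 1 = 12 (mod 15).
    The inverse of 8 mod 15 is 2 (since 8·2 = 16 = 1·15 + 1), so t ≡ 2·12 = 24 ≡ 9 (mod 15).
    Then x = 1 + 8·9 = 73, valid modulo lcm(8, 15) = 120: x ≡ 73 (mod 120).
  Combine with x ≡ 3 (mod 10): gcd(120, 10) = 10; 3 - 73 = -70, which IS divisible by 10, so compatible.
    Write x = 73 + 120·t and substitute into x ≡ 3 (mod 10): 120·t ≡ 3 − 73 = -70 (mod 10).
    Divide the congruence (and modulus) by g = 10: 12·t ≡ -7 (mod 1).
    Modulo 1 every t works; take t = 0.
    Then x = 73 + 120·0 = 73, valid modulo lcm(120, 10) = 120: x ≡ 73 (mod 120).
Verify: 73 mod 8 = 1, 73 mod 15 = 13, 73 mod 10 = 3.

x ≡ 73 (mod 120).


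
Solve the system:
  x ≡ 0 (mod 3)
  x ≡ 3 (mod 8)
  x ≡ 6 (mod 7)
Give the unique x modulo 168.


Moduli 3, 8, 7 are pairwise coprime; by CRT there is a unique solution modulo M = 3 · 8 · 7 = 168.
Solve pairwise, accumulating the modulus:
  Start with x ≡ 0 (mod 3).
  Combine with x ≡ 3 (mod 8): since gcd(3, 8) = 1, we get a unique residue mod 24.
    Write x = 0 + 3·t and substitute into x ≡ 3 (mod 8): 3·t ≡ 3 − 0 = 3 (mod 8).
    The inverse of 3 mod 8 is 3 (since 3·3 = 9 = 1·8 + 1), so t ≡ 3·3 = 9 ≡ 1 (mod 8).
    Then x = 0 + 3·1 = 3, valid modulo lcm(3, 8) = 24: x ≡ 3 (mod 24).
  Combine with x ≡ 6 (mod 7): since gcd(24, 7) = 1, we get a unique residue mod 168.
    Write x = 3 + 24·t and substitute into x ≡ 6 (mod 7): 24·t ≡ 6 − 3 = 3 (mod 7).
    Reduce coefficients mod 7: 3·t ≡ 3 (mod 7).
    The inverse of 3 mod 7 is 5 (since 3·5 = 15 = 2·7 + 1), so t ≡ 5·3 = 15 ≡ 1 (mod 7).
    Then x = 3 + 24·1 = 27, valid modulo lcm(24, 7) = 168: x ≡ 27 (mod 168).
Verify: 27 mod 3 = 0 ✓, 27 mod 8 = 3 ✓, 27 mod 7 = 6 ✓.

x ≡ 27 (mod 168).


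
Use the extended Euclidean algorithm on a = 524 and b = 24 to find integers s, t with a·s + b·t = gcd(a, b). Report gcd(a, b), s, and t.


Euclidean algorithm on (524, 24) — divide until remainder is 0:
  524 = 21 · 24 + 20
  24 = 1 · 20 + 4
  20 = 5 · 4 + 0
gcd(524, 24) = 4.
Track Bezout coefficients alongside the remainders: start with r₀ = 524 = a·1 + b·0 (s = 1, t = 0) and r₁ = 24 = a·0 + b·1 (s = 0, t = 1); each new remainder r_{k+1} = r_{k-1} − q_k·r_k inherits s_{k+1} = s_{k-1} − q_k·s_k, t_{k+1} = t_{k-1} − q_k·t_k, so r_k = a·s_k + b·t_k at every step:
  q = 21: r = 20, s = 1 − 21·0 = 1, t = 0 − 21·1 = -21  (check: 524·1 + 24·(-21) = 20)
  q = 1: r = 4, s = 0 − 1·1 = -1, t = 1 − 1·(-21) = 22  (check: 524·(-1) + 24·22 = 4)
The row with r = 4 (the gcd) gives the Bezout coefficients s = -1, t = 22.
Result: 524 · (-1) + 24 · (22) = 4.

gcd(524, 24) = 4; s = -1, t = 22 (check: 524·(-1) + 24·22 = 4).


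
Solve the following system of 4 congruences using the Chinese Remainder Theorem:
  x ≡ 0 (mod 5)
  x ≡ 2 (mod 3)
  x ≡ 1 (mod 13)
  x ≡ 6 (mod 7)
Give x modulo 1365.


Product of moduli M = 5 · 3 · 13 · 7 = 1365.
Merge one congruence at a time:
  Start: x ≡ 0 (mod 5).
  Combine with x ≡ 2 (mod 3); new modulus lcm = 15.
    Write x = 0 + 5·t and substitute into x ≡ 2 (mod 3): 5·t ≡ 2 − 0 = 2 (mod 3).
    Reduce coefficients mod 3: 2·t ≡ 2 (mod 3).
    The inverse of 2 mod 3 is 2 (since 2·2 = 4 = 1·3 + 1), so t ≡ 2·2 = 4 ≡ 1 (mod 3).
    Then x = 0 + 5·1 = 5, valid modulo lcm(5, 3) = 15: x ≡ 5 (mod 15).
  Combine with x ≡ 1 (mod 13); new modulus lcm = 195.
    Write x = 5 + 15·t and substitute into x ≡ 1 (mod 13): 15·t ≡ 1 − 5 = -4 (mod 13).
    Reduce coefficients mod 13: 2·t ≡ 9 (mod 13).
    The inverse of 2 mod 13 is 7 (since 2·7 = 14 = 1·13 + 1), so t ≡ 7·9 = 63 ≡ 11 (mod 13).
    Then x = 5 + 15·11 = 170, valid modulo lcm(15, 13) = 195: x ≡ 170 (mod 195).
  Combine with x ≡ 6 (mod 7); new modulus lcm = 1365.
    Write x = 170 + 195·t and substitute into x ≡ 6 (mod 7): 195·t ≡ 6 − 170 = -164 (mod 7).
    Reduce coefficients mod 7: 6·t ≡ 4 (mod 7).
    The inverse of 6 mod 7 is 6 (since 6·6 = 36 = 5·7 + 1), so t ≡ 6·4 = 24 ≡ 3 (mod 7).
    Then x = 170 + 195·3 = 755, valid modulo lcm(195, 7) = 1365: x ≡ 755 (mod 1365).
Verify against each original: 755 mod 5 = 0, 755 mod 3 = 2, 755 mod 13 = 1, 755 mod 7 = 6.

x ≡ 755 (mod 1365).


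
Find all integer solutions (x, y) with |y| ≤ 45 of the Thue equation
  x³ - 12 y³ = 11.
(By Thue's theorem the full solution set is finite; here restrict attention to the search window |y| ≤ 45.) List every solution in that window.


The equation is x³ - 12y³ = 11. For fixed y, x³ = 12·y³ + 11, so a solution requires the RHS to be a perfect cube.
Strategy: iterate y from -45 to 45, compute RHS = 12·y³ + 11, and check whether it is a (positive or negative) perfect cube.
Check small values of y:
  y = 0: RHS = 11 is not a perfect cube.
  y = 1: RHS = 23 is not a perfect cube.
  y = -1: RHS = -1 = (-1)³ ⇒ x = -1 works.
  y = 2: RHS = 107 is not a perfect cube.
  y = -2: RHS = -85 is not a perfect cube.
  y = 3: RHS = 335 is not a perfect cube.
  y = -3: RHS = -313 is not a perfect cube.
Continuing the search up to |y| = 45 finds no further solutions beyond those listed.
Collected solutions: (-1, -1).

Solutions (with |y| ≤ 45): (-1, -1).


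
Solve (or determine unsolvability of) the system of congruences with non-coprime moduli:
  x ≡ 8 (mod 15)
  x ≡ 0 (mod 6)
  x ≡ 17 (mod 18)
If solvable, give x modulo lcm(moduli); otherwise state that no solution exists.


Moduli 15, 6, 18 are not pairwise coprime, so CRT works modulo lcm(m_i) when all pairwise compatibility conditions hold.
Pairwise compatibility: gcd(m_i, m_j) must divide a_i - a_j for every pair.
Merge one congruence at a time:
  Start: x ≡ 8 (mod 15).
  Combine with x ≡ 0 (mod 6): gcd(15, 6) = 3, and 0 - 8 = -8 is NOT divisible by 3.
    ⇒ system is inconsistent (no integer solution).

No solution (the system is inconsistent).


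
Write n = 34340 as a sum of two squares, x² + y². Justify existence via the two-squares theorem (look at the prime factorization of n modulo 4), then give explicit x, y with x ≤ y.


Step 1: Factor n = 34340 = 2^2 · 5 · 17 · 101.
Step 2: Check the mod-4 condition on each prime factor: 2 = 2 (special); 5 ≡ 1 (mod 4), exponent 1; 17 ≡ 1 (mod 4), exponent 1; 101 ≡ 1 (mod 4), exponent 1.
All primes ≡ 3 (mod 4) appear to even exponent (or don't appear), so by the two-squares theorem n IS expressible as a sum of two squares.
Step 3: Build a representation. Group n = k² · m with k = 2 and m = 5 · 17 · 101 = 8585 (a product of primes ≡ 1 (mod 4)); a representation of m scales to one of n via (k·x)² + (k·y)² = k²(x² + y²). Each prime p ≡ 1 (mod 4) is itself a sum of two squares; find a² by testing p − a² for a perfect square:
  5: 5 − 1² = 4 = 2² ⇒ 5 = 1² + 2².
  17: 17 − 1² = 16 = 4² ⇒ 17 = 1² + 4².
  101: 101 − 1² = 100 = 10² ⇒ 101 = 1² + 10².
  Combine using the Brahmagupta–Fibonacci identity (a² + b²)(c² + d²) = (ac − bd)² + (ad + bc)² = (ac + bd)² + (ad − bc)²:
  5 · 17 = 85: from (1² + 2²)(1² + 4²), take (1·1 − 2·4, 1·4 + 2·1) = (1 − 8, 4 + 2) = (-7, 6); dropping signs (only squares matter) gives (7, 6); check 7² + 6² = 49 + 36 = 85 ✓.
  85 · 101 = 8585: from (7² + 6²)(1² + 10²), take (7·1 − 6·10, 7·10 + 6·1) = (7 − 60, 70 + 6) = (-53, 76); dropping signs (only squares matter) gives (53, 76); check 53² + 76² = 2809 + 5776 = 8585 ✓.
  Scale by k = 2: (2·53, 2·76) = (106, 152).
Step 4: Order so x ≤ y and verify: 106² + 152² = 11236 + 23104 = 34340 = n. ✓

n = 34340 = 106² + 152² (one valid representation with x ≤ y).


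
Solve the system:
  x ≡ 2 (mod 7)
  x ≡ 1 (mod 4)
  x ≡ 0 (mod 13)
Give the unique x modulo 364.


Moduli 7, 4, 13 are pairwise coprime; by CRT there is a unique solution modulo M = 7 · 4 · 13 = 364.
Solve pairwise, accumulating the modulus:
  Start with x ≡ 2 (mod 7).
  Combine with x ≡ 1 (mod 4): since gcd(7, 4) = 1, we get a unique residue mod 28.
    Write x = 2 + 7·t and substitute into x ≡ 1 (mod 4): 7·t ≡ 1 − 2 = -1 (mod 4).
    Reduce coefficients mod 4: 3·t ≡ 3 (mod 4).
    The inverse of 3 mod 4 is 3 (since 3·3 = 9 = 2·4 + 1), so t ≡ 3·3 = 9 ≡ 1 (mod 4).
    Then x = 2 + 7·1 = 9, valid modulo lcm(7, 4) = 28: x ≡ 9 (mod 28).
  Combine with x ≡ 0 (mod 13): since gcd(28, 13) = 1, we get a unique residue mod 364.
    Write x = 9 + 28·t and substitute into x ≡ 0 (mod 13): 28·t ≡ 0 − 9 = -9 (mod 13).
    Reduce coefficients mod 13: 2·t ≡ 4 (mod 13).
    The inverse of 2 mod 13 is 7 (since 2·7 = 14 = 1·13 + 1), so t ≡ 7·4 = 28 ≡ 2 (mod 13).
    Then x = 9 + 28·2 = 65, valid modulo lcm(28, 13) = 364: x ≡ 65 (mod 364).
Verify: 65 mod 7 = 2 ✓, 65 mod 4 = 1 ✓, 65 mod 13 = 0 ✓.

x ≡ 65 (mod 364).


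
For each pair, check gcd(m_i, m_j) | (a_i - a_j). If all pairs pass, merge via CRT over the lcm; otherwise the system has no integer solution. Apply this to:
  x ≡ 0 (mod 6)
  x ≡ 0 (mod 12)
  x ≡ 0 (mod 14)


Moduli 6, 12, 14 are not pairwise coprime, so CRT works modulo lcm(m_i) when all pairwise compatibility conditions hold.
Pairwise compatibility: gcd(m_i, m_j) must divide a_i - a_j for every pair.
Merge one congruence at a time:
  Start: x ≡ 0 (mod 6).
  Combine with x ≡ 0 (mod 12): gcd(6, 12) = 6; 0 - 0 = 0, which IS divisible by 6, so compatible.
    Write x = 0 + 6·t and substitute into x ≡ 0 (mod 12): 6·t ≡ 0 − 0 = 0 (mod 12).
    Divide the congruence (and modulus) by g = 6: 1·t ≡ 0 (mod 2).
    So t ≡ 0 (mod 2).
    Then x = 0 + 6·0 = 0, valid modulo lcm(6, 12) = 12: x ≡ 0 (mod 12).
  Combine with x ≡ 0 (mod 14): gcd(12, 14) = 2; 0 - 0 = 0, which IS divisible by 2, so compatible.
    Write x = 0 + 12·t and substitute into x ≡ 0 (mod 14): 12·t ≡ 0 − 0 = 0 (mod 14).
    Divide the congruence (and modulus) by g = 2: 6·t ≡ 0 (mod 7).
    The inverse of 6 mod 7 is 6 (since 6·6 = 36 = 5·7 + 1), so t ≡ 6·0 = 0 ≡ 0 (mod 7).
    Then x = 0 + 12·0 = 0, valid modulo lcm(12, 14) = 84: x ≡ 0 (mod 84).
Verify: 0 mod 6 = 0, 0 mod 12 = 0, 0 mod 14 = 0.

x ≡ 0 (mod 84).


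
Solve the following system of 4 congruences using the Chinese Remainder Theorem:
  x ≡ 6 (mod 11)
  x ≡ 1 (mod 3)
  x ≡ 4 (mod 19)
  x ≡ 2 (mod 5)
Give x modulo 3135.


Product of moduli M = 11 · 3 · 19 · 5 = 3135.
Merge one congruence at a time:
  Start: x ≡ 6 (mod 11).
  Combine with x ≡ 1 (mod 3); new modulus lcm = 33.
    Write x = 6 + 11·t and substitute into x ≡ 1 (mod 3): 11·t ≡ 1 − 6 = -5 (mod 3).
    Reduce coefficients mod 3: 2·t ≡ 1 (mod 3).
    The inverse of 2 mod 3 is 2 (since 2·2 = 4 = 1·3 + 1), so t ≡ 2·1 = 2 ≡ 2 (mod 3).
    Then x = 6 + 11·2 = 28, valid modulo lcm(11, 3) = 33: x ≡ 28 (mod 33).
  Combine with x ≡ 4 (mod 19); new modulus lcm = 627.
    Write x = 28 + 33·t and substitute into x ≡ 4 (mod 19): 33·t ≡ 4 − 28 = -24 (mod 19).
    Reduce coefficients mod 19: 14·t ≡ 14 (mod 19).
    The inverse of 14 mod 19 is 15 (since 14·15 = 210 = 11·19 + 1), so t ≡ 15·14 = 210 ≡ 1 (mod 19).
    Then x = 28 + 33·1 = 61, valid modulo lcm(33, 19) = 627: x ≡ 61 (mod 627).
  Combine with x ≡ 2 (mod 5); new modulus lcm = 3135.
    Write x = 61 + 627·t and substitute into x ≡ 2 (mod 5): 627·t ≡ 2 − 61 = -59 (mod 5).
    Reduce coefficients mod 5: 2·t ≡ 1 (mod 5).
    The inverse of 2 mod 5 is 3 (since 2·3 = 6 = 1·5 + 1), so t ≡ 3·1 = 3 ≡ 3 (mod 5).
    Then x = 61 + 627·3 = 1942, valid modulo lcm(627, 5) = 3135: x ≡ 1942 (mod 3135).
Verify against each original: 1942 mod 11 = 6, 1942 mod 3 = 1, 1942 mod 19 = 4, 1942 mod 5 = 2.

x ≡ 1942 (mod 3135).


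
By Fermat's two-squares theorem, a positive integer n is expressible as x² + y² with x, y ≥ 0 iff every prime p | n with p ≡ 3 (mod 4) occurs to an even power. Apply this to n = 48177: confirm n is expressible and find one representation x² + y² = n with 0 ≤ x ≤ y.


Step 1: Factor n = 48177 = 3^2 · 53 · 101.
Step 2: Check the mod-4 condition on each prime factor: 3 ≡ 3 (mod 4), exponent 2 (must be even); 53 ≡ 1 (mod 4), exponent 1; 101 ≡ 1 (mod 4), exponent 1.
All primes ≡ 3 (mod 4) appear to even exponent (or don't appear), so by the two-squares theorem n IS expressible as a sum of two squares.
Step 3: Build a representation. Group n = k² · m with k = 3 and m = 53 · 101 = 5353 (a product of primes ≡ 1 (mod 4)); a representation of m scales to one of n via (k·x)² + (k·y)² = k²(x² + y²). Each prime p ≡ 1 (mod 4) is itself a sum of two squares; find a² by testing p − a² for a perfect square:
  53: 53 − 1² = 52, 53 − 2² = 49 = 7² ⇒ 53 = 2² + 7².
  101: 101 − 1² = 100 = 10² ⇒ 101 = 1² + 10².
  Combine using the Brahmagupta–Fibonacci identity (a² + b²)(c² + d²) = (ac − bd)² + (ad + bc)² = (ac + bd)² + (ad − bc)²:
  53 · 101 = 5353: from (2² + 7²)(1² + 10²), take (2·1 − 7·10, 2·10 + 7·1) = (2 − 70, 20 + 7) = (-68, 27); dropping signs (only squares matter) gives (68, 27); check 68² + 27² = 4624 + 729 = 5353 ✓.
  Scale by k = 3: (3·68, 3·27) = (204, 81).
Step 4: Order so x ≤ y and verify: 81² + 204² = 6561 + 41616 = 48177 = n. ✓

n = 48177 = 81² + 204² (one valid representation with x ≤ y).


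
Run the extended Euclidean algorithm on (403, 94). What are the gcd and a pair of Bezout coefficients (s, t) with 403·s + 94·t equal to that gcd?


Euclidean algorithm on (403, 94) — divide until remainder is 0:
  403 = 4 · 94 + 27
  94 = 3 · 27 + 13
  27 = 2 · 13 + 1
  13 = 13 · 1 + 0
gcd(403, 94) = 1.
Track Bezout coefficients alongside the remainders: start with r₀ = 403 = a·1 + b·0 (s = 1, t = 0) and r₁ = 94 = a·0 + b·1 (s = 0, t = 1); each new remainder r_{k+1} = r_{k-1} − q_k·r_k inherits s_{k+1} = s_{k-1} − q_k·s_k, t_{k+1} = t_{k-1} − q_k·t_k, so r_k = a·s_k + b·t_k at every step:
  q = 4: r = 27, s = 1 − 4·0 = 1, t = 0 − 4·1 = -4  (check: 403·1 + 94·(-4) = 27)
  q = 3: r = 13, s = 0 − 3·1 = -3, t = 1 − 3·(-4) = 13  (check: 403·(-3) + 94·13 = 13)
  q = 2: r = 1, s = 1 − 2·(-3) = 7, t = -4 − 2·13 = -30  (check: 403·7 + 94·(-30) = 1)
The row with r = 1 (the gcd) gives the Bezout coefficients s = 7, t = -30.
Result: 403 · (7) + 94 · (-30) = 1.

gcd(403, 94) = 1; s = 7, t = -30 (check: 403·7 + 94·(-30) = 1).


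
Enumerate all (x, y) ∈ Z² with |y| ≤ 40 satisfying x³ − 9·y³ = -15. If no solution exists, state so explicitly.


The equation is x³ - 9y³ = -15. For fixed y, x³ = 9·y³ − 15, so a solution requires the RHS to be a perfect cube.
Strategy: iterate y from -40 to 40, compute RHS = 9·y³ − 15, and check whether it is a (positive or negative) perfect cube.
Check small values of y:
  y = 0: RHS = -15 is not a perfect cube.
  y = 1: RHS = -6 is not a perfect cube.
  y = -1: RHS = -24 is not a perfect cube.
  y = 2: RHS = 57 is not a perfect cube.
  y = -2: RHS = -87 is not a perfect cube.
  y = 3: RHS = 228 is not a perfect cube.
  y = -3: RHS = -258 is not a perfect cube.
Continuing the search up to |y| = 40 finds no solutions either.
No (x, y) in the scanned range satisfies the equation.

No integer solutions with |y| ≤ 40.


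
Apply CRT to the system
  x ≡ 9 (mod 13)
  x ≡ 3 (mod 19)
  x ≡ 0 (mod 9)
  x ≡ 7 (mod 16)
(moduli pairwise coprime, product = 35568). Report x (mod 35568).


Product of moduli M = 13 · 19 · 9 · 16 = 35568.
Merge one congruence at a time:
  Start: x ≡ 9 (mod 13).
  Combine with x ≡ 3 (mod 19); new modulus lcm = 247.
    Write x = 9 + 13·t and substitute into x ≡ 3 (mod 19): 13·t ≡ 3 − 9 = -6 (mod 19).
    Reduce coefficients mod 19: 13·t ≡ 13 (mod 19).
    The inverse of 13 mod 19 is 3 (since 13·3 = 39 = 2·19 + 1), so t ≡ 3·13 = 39 ≡ 1 (mod 19).
    Then x = 9 + 13·1 = 22, valid modulo lcm(13, 19) = 247: x ≡ 22 (mod 247).
  Combine with x ≡ 0 (mod 9); new modulus lcm = 2223.
    Write x = 22 + 247·t and substitute into x ≡ 0 (mod 9): 247·t ≡ 0 − 22 = -22 (mod 9).
    Reduce coefficients mod 9: 4·t ≡ 5 (mod 9).
    The inverse of 4 mod 9 is 7 (since 4·7 = 28 = 3·9 + 1), so t ≡ 7·5 = 35 ≡ 8 (mod 9).
    Then x = 22 + 247·8 = 1998, valid modulo lcm(247, 9) = 2223: x ≡ 1998 (mod 2223).
  Combine with x ≡ 7 (mod 16); new modulus lcm = 35568.
    Write x = 1998 + 2223·t and substitute into x ≡ 7 (mod 16): 2223·t ≡ 7 − 1998 = -1991 (mod 16).
    Reduce coefficients mod 16: 15·t ≡ 9 (mod 16).
    The inverse of 15 mod 16 is 15 (since 15·15 = 225 = 14·16 + 1), so t ≡ 15·9 = 135 ≡ 7 (mod 16).
    Then x = 1998 + 2223·7 = 17559, valid modulo lcm(2223, 16) = 35568: x ≡ 17559 (mod 35568).
Verify against each original: 17559 mod 13 = 9, 17559 mod 19 = 3, 17559 mod 9 = 0, 17559 mod 16 = 7.

x ≡ 17559 (mod 35568).


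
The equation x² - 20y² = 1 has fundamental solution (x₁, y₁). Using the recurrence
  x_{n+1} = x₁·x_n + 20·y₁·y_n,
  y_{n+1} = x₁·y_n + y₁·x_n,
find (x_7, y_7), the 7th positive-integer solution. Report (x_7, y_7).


Step 1: Find the fundamental solution (x₁, y₁) of x² - 20y² = 1.
  Expand √20 as a continued fraction. a₀ = ⌊√20⌋ = 4; iterate m_{k+1} = d_k·a_k − m_k, d_{k+1} = (20 − m_{k+1}²)/d_k, a_{k+1} = ⌊(a₀ + m_{k+1})/d_{k+1}⌋ (starting m₀ = 0, d₀ = 1), with convergents p_k = a_k·p_{k-1} + p_{k-2}, q_k = a_k·q_{k-1} + q_{k-2} (p₋₁ = 1, q₋₁ = 0):
  k = 0: a₀ = 4; p₀/q₀ = 4/1; p₀² − 20·q₀² = 16 − 20 = -4.
  k = 1: m = 4, d = 4, a = ⌊(4 + 4)/4⌋ = 2; p/q = (2·4 + 1)/(2·1 + 0) = 9/2; p² − 20·q² = 81 − 80 = 1.
  The first convergent with p² − 20·q² = 1 gives the fundamental solution (x₁, y₁) = (9, 2).
Step 2: Apply the recurrence (x_{n+1}, y_{n+1}) = (x₁x_n + 20y₁y_n, x₁y_n + y₁x_n) repeatedly.
  From (x_1, y_1) = (9, 2): x_2 = 9·9 + 20·2·2 = 161; y_2 = 9·2 + 2·9 = 36.
  From (x_2, y_2) = (161, 36): x_3 = 9·161 + 20·2·36 = 2889; y_3 = 9·36 + 2·161 = 646.
  From (x_3, y_3) = (2889, 646): x_4 = 9·2889 + 20·2·646 = 51841; y_4 = 9·646 + 2·2889 = 11592.
  From (x_4, y_4) = (51841, 11592): x_5 = 9·51841 + 20·2·11592 = 930249; y_5 = 9·11592 + 2·51841 = 208010.
  From (x_5, y_5) = (930249, 208010): x_6 = 9·930249 + 20·2·208010 = 16692641; y_6 = 9·208010 + 2·930249 = 3732588.
  From (x_6, y_6) = (16692641, 3732588): x_7 = 9·16692641 + 20·2·3732588 = 299537289; y_7 = 9·3732588 + 2·16692641 = 66978574.
Step 3: Verify x_7² - 20·y_7² = 89722587501469521 - 89722587501469520 = 1 (should be 1). ✓

(x_1, y_1) = (9, 2); (x_7, y_7) = (299537289, 66978574).


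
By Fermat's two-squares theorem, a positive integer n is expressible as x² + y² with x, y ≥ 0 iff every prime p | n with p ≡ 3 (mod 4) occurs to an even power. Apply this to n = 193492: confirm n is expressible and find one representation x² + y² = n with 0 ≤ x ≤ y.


Step 1: Factor n = 193492 = 2^2 · 13 · 61^2.
Step 2: Check the mod-4 condition on each prime factor: 2 = 2 (special); 13 ≡ 1 (mod 4), exponent 1; 61 ≡ 1 (mod 4), exponent 2.
All primes ≡ 3 (mod 4) appear to even exponent (or don't appear), so by the two-squares theorem n IS expressible as a sum of two squares.
Step 3: Build a representation. Group n = k² · m with k = 2 and m = 13 · 61 · 61 = 48373 (a product of primes ≡ 1 (mod 4)); a representation of m scales to one of n via (k·x)² + (k·y)² = k²(x² + y²). Each prime p ≡ 1 (mod 4) is itself a sum of two squares; find a² by testing p − a² for a perfect square:
  13: 13 − 1² = 12, 13 − 2² = 9 = 3² ⇒ 13 = 2² + 3².
  61: 61 − 1² = 60, 61 − 2² = 57, 61 − 3² = 52, 61 − 4² = 45, 61 − 5² = 36 = 6² ⇒ 61 = 5² + 6².
  Combine using the Brahmagupta–Fibonacci identity (a² + b²)(c² + d²) = (ac − bd)² + (ad + bc)² = (ac + bd)² + (ad − bc)²:
  13 · 61 = 793: from (2² + 3²)(5² + 6²), take (2·5 − 3·6, 2·6 + 3·5) = (10 − 18, 12 + 15) = (-8, 27); dropping signs (only squares matter) gives (8, 27); check 8² + 27² = 64 + 729 = 793 ✓.
  793 · 61 = 48373: from (8² + 27²)(5² + 6²), take (8·5 − 27·6, 8·6 + 27·5) = (40 − 162, 48 + 135) = (-122, 183); dropping signs (only squares matter) gives (122, 183); check 122² + 183² = 14884 + 33489 = 48373 ✓.
  Scale by k = 2: (2·122, 2·183) = (244, 366).
Step 4: Order so x ≤ y and verify: 244² + 366² = 59536 + 133956 = 193492 = n. ✓

n = 193492 = 244² + 366² (one valid representation with x ≤ y).


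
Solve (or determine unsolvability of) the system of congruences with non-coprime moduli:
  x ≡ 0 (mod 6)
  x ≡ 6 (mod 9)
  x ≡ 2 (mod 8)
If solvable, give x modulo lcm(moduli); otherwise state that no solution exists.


Moduli 6, 9, 8 are not pairwise coprime, so CRT works modulo lcm(m_i) when all pairwise compatibility conditions hold.
Pairwise compatibility: gcd(m_i, m_j) must divide a_i - a_j for every pair.
Merge one congruence at a time:
  Start: x ≡ 0 (mod 6).
  Combine with x ≡ 6 (mod 9): gcd(6, 9) = 3; 6 - 0 = 6, which IS divisible by 3, so compatible.
    Write x = 0 + 6·t and substitute into x ≡ 6 (mod 9): 6·t ≡ 6 − 0 = 6 (mod 9).
    Divide the congruence (and modulus) by g = 3: 2·t ≡ 2 (mod 3).
    The inverse of 2 mod 3 is 2 (since 2·2 = 4 = 1·3 + 1), so t ≡ 2·2 = 4 ≡ 1 (mod 3).
    Then x = 0 + 6·1 = 6, valid modulo lcm(6, 9) = 18: x ≡ 6 (mod 18).
  Combine with x ≡ 2 (mod 8): gcd(18, 8) = 2; 2 - 6 = -4, which IS divisible by 2, so compatible.
    Write x = 6 + 18·t and substitute into x ≡ 2 (mod 8): 18·t ≡ 2 − 6 = -4 (mod 8).
    Divide the congruence (and modulus) by g = 2: 9·t ≡ -2 (mod 4).
    Reduce coefficients mod 4: 1·t ≡ 2 (mod 4).
    So t ≡ 2 (mod 4).
    Then x = 6 + 18·2 = 42, valid modulo lcm(18, 8) = 72: x ≡ 42 (mod 72).
Verify: 42 mod 6 = 0, 42 mod 9 = 6, 42 mod 8 = 2.

x ≡ 42 (mod 72).


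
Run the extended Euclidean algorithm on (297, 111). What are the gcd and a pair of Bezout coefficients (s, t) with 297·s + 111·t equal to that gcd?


Euclidean algorithm on (297, 111) — divide until remainder is 0:
  297 = 2 · 111 + 75
  111 = 1 · 75 + 36
  75 = 2 · 36 + 3
  36 = 12 · 3 + 0
gcd(297, 111) = 3.
Track Bezout coefficients alongside the remainders: start with r₀ = 297 = a·1 + b·0 (s = 1, t = 0) and r₁ = 111 = a·0 + b·1 (s = 0, t = 1); each new remainder r_{k+1} = r_{k-1} − q_k·r_k inherits s_{k+1} = s_{k-1} − q_k·s_k, t_{k+1} = t_{k-1} − q_k·t_k, so r_k = a·s_k + b·t_k at every step:
  q = 2: r = 75, s = 1 − 2·0 = 1, t = 0 − 2·1 = -2  (check: 297·1 + 111·(-2) = 75)
  q = 1: r = 36, s = 0 − 1·1 = -1, t = 1 − 1·(-2) = 3  (check: 297·(-1) + 111·3 = 36)
  q = 2: r = 3, s = 1 − 2·(-1) = 3, t = -2 − 2·3 = -8  (check: 297·3 + 111·(-8) = 3)
The row with r = 3 (the gcd) gives the Bezout coefficients s = 3, t = -8.
Result: 297 · (3) + 111 · (-8) = 3.

gcd(297, 111) = 3; s = 3, t = -8 (check: 297·3 + 111·(-8) = 3).


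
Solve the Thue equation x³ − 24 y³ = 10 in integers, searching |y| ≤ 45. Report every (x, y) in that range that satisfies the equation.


The equation is x³ - 24y³ = 10. For fixed y, x³ = 24·y³ + 10, so a solution requires the RHS to be a perfect cube.
Strategy: iterate y from -45 to 45, compute RHS = 24·y³ + 10, and check whether it is a (positive or negative) perfect cube.
Check small values of y:
  y = 0: RHS = 10 is not a perfect cube.
  y = 1: RHS = 34 is not a perfect cube.
  y = -1: RHS = -14 is not a perfect cube.
  y = 2: RHS = 202 is not a perfect cube.
  y = -2: RHS = -182 is not a perfect cube.
  y = 3: RHS = 658 is not a perfect cube.
  y = -3: RHS = -638 is not a perfect cube.
Continuing the search up to |y| = 45 finds no solutions either.
No (x, y) in the scanned range satisfies the equation.

No integer solutions with |y| ≤ 45.


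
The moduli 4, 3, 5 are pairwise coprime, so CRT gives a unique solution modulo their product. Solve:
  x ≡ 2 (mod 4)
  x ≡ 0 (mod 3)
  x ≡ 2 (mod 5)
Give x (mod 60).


Moduli 4, 3, 5 are pairwise coprime; by CRT there is a unique solution modulo M = 4 · 3 · 5 = 60.
Solve pairwise, accumulating the modulus:
  Start with x ≡ 2 (mod 4).
  Combine with x ≡ 0 (mod 3): since gcd(4, 3) = 1, we get a unique residue mod 12.
    Write x = 2 + 4·t and substitute into x ≡ 0 (mod 3): 4·t ≡ 0 − 2 = -2 (mod 3).
    Reduce coefficients mod 3: 1·t ≡ 1 (mod 3).
    So t ≡ 1 (mod 3).
    Then x = 2 + 4·1 = 6, valid modulo lcm(4, 3) = 12: x ≡ 6 (mod 12).
  Combine with x ≡ 2 (mod 5): since gcd(12, 5) = 1, we get a unique residue mod 60.
    Write x = 6 + 12·t and substitute into x ≡ 2 (mod 5): 12·t ≡ 2 − 6 = -4 (mod 5).
    Reduce coefficients mod 5: 2·t ≡ 1 (mod 5).
    The inverse of 2 mod 5 is 3 (since 2·3 = 6 = 1·5 + 1), so t ≡ 3·1 = 3 ≡ 3 (mod 5).
    Then x = 6 + 12·3 = 42, valid modulo lcm(12, 5) = 60: x ≡ 42 (mod 60).
Verify: 42 mod 4 = 2 ✓, 42 mod 3 = 0 ✓, 42 mod 5 = 2 ✓.

x ≡ 42 (mod 60).


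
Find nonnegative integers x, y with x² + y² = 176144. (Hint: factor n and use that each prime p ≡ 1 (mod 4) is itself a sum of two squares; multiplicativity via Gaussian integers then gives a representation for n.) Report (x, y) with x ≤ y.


Step 1: Factor n = 176144 = 2^4 · 101 · 109.
Step 2: Check the mod-4 condition on each prime factor: 2 = 2 (special); 101 ≡ 1 (mod 4), exponent 1; 109 ≡ 1 (mod 4), exponent 1.
All primes ≡ 3 (mod 4) appear to even exponent (or don't appear), so by the two-squares theorem n IS expressible as a sum of two squares.
Step 3: Build a representation. Group n = k² · m with k = 4 and m = 101 · 109 = 11009 (a product of primes ≡ 1 (mod 4)); a representation of m scales to one of n via (k·x)² + (k·y)² = k²(x² + y²). Each prime p ≡ 1 (mod 4) is itself a sum of two squares; find a² by testing p − a² for a perfect square:
  101: 101 − 1² = 100 = 10² ⇒ 101 = 1² + 10².
  109: 109 − 1² = 108, 109 − 2² = 105, 109 − 3² = 100 = 10² ⇒ 109 = 3² + 10².
  Combine using the Brahmagupta–Fibonacci identity (a² + b²)(c² + d²) = (ac − bd)² + (ad + bc)² = (ac + bd)² + (ad − bc)²:
  101 · 109 = 11009: from (1² + 10²)(3² + 10²), take (1·3 − 10·10, 1·10 + 10·3) = (3 − 100, 10 + 30) = (-97, 40); dropping signs (only squares matter) gives (97, 40); check 97² + 40² = 9409 + 1600 = 11009 ✓.
  Scale by k = 4: (4·97, 4·40) = (388, 160).
Step 4: Order so x ≤ y and verify: 160² + 388² = 25600 + 150544 = 176144 = n. ✓

n = 176144 = 160² + 388² (one valid representation with x ≤ y).


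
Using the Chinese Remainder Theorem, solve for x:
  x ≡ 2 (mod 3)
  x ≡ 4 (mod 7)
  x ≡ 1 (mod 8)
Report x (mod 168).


Moduli 3, 7, 8 are pairwise coprime; by CRT there is a unique solution modulo M = 3 · 7 · 8 = 168.
Solve pairwise, accumulating the modulus:
  Start with x ≡ 2 (mod 3).
  Combine with x ≡ 4 (mod 7): since gcd(3, 7) = 1, we get a unique residue mod 21.
    Write x = 2 + 3·t and substitute into x ≡ 4 (mod 7): 3·t ≡ 4 − 2 = 2 (mod 7).
    The inverse of 3 mod 7 is 5 (since 3·5 = 15 = 2·7 + 1), so t ≡ 5·2 = 10 ≡ 3 (mod 7).
    Then x = 2 + 3·3 = 11, valid modulo lcm(3, 7) = 21: x ≡ 11 (mod 21).
  Combine with x ≡ 1 (mod 8): since gcd(21, 8) = 1, we get a unique residue mod 168.
    Write x = 11 + 21·t and substitute into x ≡ 1 (mod 8): 21·t ≡ 1 − 11 = -10 (mod 8).
    Reduce coefficients mod 8: 5·t ≡ 6 (mod 8).
    The inverse of 5 mod 8 is 5 (since 5·5 = 25 = 3·8 + 1), so t ≡ 5·6 = 30 ≡ 6 (mod 8).
    Then x = 11 + 21·6 = 137, valid modulo lcm(21, 8) = 168: x ≡ 137 (mod 168).
Verify: 137 mod 3 = 2 ✓, 137 mod 7 = 4 ✓, 137 mod 8 = 1 ✓.

x ≡ 137 (mod 168).


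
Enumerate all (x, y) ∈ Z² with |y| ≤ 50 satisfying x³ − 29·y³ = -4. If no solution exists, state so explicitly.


The equation is x³ - 29y³ = -4. For fixed y, x³ = 29·y³ − 4, so a solution requires the RHS to be a perfect cube.
Strategy: iterate y from -50 to 50, compute RHS = 29·y³ − 4, and check whether it is a (positive or negative) perfect cube.
Check small values of y:
  y = 0: RHS = -4 is not a perfect cube.
  y = 1: RHS = 25 is not a perfect cube.
  y = -1: RHS = -33 is not a perfect cube.
  y = 2: RHS = 228 is not a perfect cube.
  y = -2: RHS = -236 is not a perfect cube.
  y = 3: RHS = 779 is not a perfect cube.
  y = -3: RHS = -787 is not a perfect cube.
Continuing the search up to |y| = 50 finds no solutions either.
No (x, y) in the scanned range satisfies the equation.

No integer solutions with |y| ≤ 50.


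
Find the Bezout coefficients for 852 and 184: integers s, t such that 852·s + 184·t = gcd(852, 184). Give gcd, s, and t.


Euclidean algorithm on (852, 184) — divide until remainder is 0:
  852 = 4 · 184 + 116
  184 = 1 · 116 + 68
  116 = 1 · 68 + 48
  68 = 1 · 48 + 20
  48 = 2 · 20 + 8
  20 = 2 · 8 + 4
  8 = 2 · 4 + 0
gcd(852, 184) = 4.
Track Bezout coefficients alongside the remainders: start with r₀ = 852 = a·1 + b·0 (s = 1, t = 0) and r₁ = 184 = a·0 + b·1 (s = 0, t = 1); each new remainder r_{k+1} = r_{k-1} − q_k·r_k inherits s_{k+1} = s_{k-1} − q_k·s_k, t_{k+1} = t_{k-1} − q_k·t_k, so r_k = a·s_k + b·t_k at every step:
  q = 4: r = 116, s = 1 − 4·0 = 1, t = 0 − 4·1 = -4  (check: 852·1 + 184·(-4) = 116)
  q = 1: r = 68, s = 0 − 1·1 = -1, t = 1 − 1·(-4) = 5  (check: 852·(-1) + 184·5 = 68)
  q = 1: r = 48, s = 1 − 1·(-1) = 2, t = -4 − 1·5 = -9  (check: 852·2 + 184·(-9) = 48)
  q = 1: r = 20, s = -1 − 1·2 = -3, t = 5 − 1·(-9) = 14  (check: 852·(-3) + 184·14 = 20)
  q = 2: r = 8, s = 2 − 2·(-3) = 8, t = -9 − 2·14 = -37  (check: 852·8 + 184·(-37) = 8)
  q = 2: r = 4, s = -3 − 2·8 = -19, t = 14 − 2·(-37) = 88  (check: 852·(-19) + 184·88 = 4)
The row with r = 4 (the gcd) gives the Bezout coefficients s = -19, t = 88.
Result: 852 · (-19) + 184 · (88) = 4.

gcd(852, 184) = 4; s = -19, t = 88 (check: 852·(-19) + 184·88 = 4).


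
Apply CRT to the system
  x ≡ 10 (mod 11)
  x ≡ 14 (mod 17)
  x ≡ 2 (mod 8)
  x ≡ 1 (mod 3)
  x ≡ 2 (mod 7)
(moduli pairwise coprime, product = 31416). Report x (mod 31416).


Product of moduli M = 11 · 17 · 8 · 3 · 7 = 31416.
Merge one congruence at a time:
  Start: x ≡ 10 (mod 11).
  Combine with x ≡ 14 (mod 17); new modulus lcm = 187.
    Write x = 10 + 11·t and substitute into x ≡ 14 (mod 17): 11·t ≡ 14 − 10 = 4 (mod 17).
    The inverse of 11 mod 17 is 14 (since 11·14 = 154 = 9·17 + 1), so t ≡ 14·4 = 56 ≡ 5 (mod 17).
    Then x = 10 + 11·5 = 65, valid modulo lcm(11, 17) = 187: x ≡ 65 (mod 187).
  Combine with x ≡ 2 (mod 8); new modulus lcm = 1496.
    Write x = 65 + 187·t and substitute into x ≡ 2 (mod 8): 187·t ≡ 2 − 65 = -63 (mod 8).
    Reduce coefficients mod 8: 3·t ≡ 1 (mod 8).
    The inverse of 3 mod 8 is 3 (since 3·3 = 9 = 1·8 + 1), so t ≡ 3·1 = 3 ≡ 3 (mod 8).
    Then x = 65 + 187·3 = 626, valid modulo lcm(187, 8) = 1496: x ≡ 626 (mod 1496).
  Combine with x ≡ 1 (mod 3); new modulus lcm = 4488.
    Write x = 626 + 1496·t and substitute into x ≡ 1 (mod 3): 1496·t ≡ 1 − 626 = -625 (mod 3).
    Reduce coefficients mod 3: 2·t ≡ 2 (mod 3).
    The inverse of 2 mod 3 is 2 (since 2·2 = 4 = 1·3 + 1), so t ≡ 2·2 = 4 ≡ 1 (mod 3).
    Then x = 626 + 1496·1 = 2122, valid modulo lcm(1496, 3) = 4488: x ≡ 2122 (mod 4488).
  Combine with x ≡ 2 (mod 7); new modulus lcm = 31416.
    Write x = 2122 + 4488·t and substitute into x ≡ 2 (mod 7): 4488·t ≡ 2 − 2122 = -2120 (mod 7).
    Reduce coefficients mod 7: 1·t ≡ 1 (mod 7).
    So t ≡ 1 (mod 7).
    Then x = 2122 + 4488·1 = 6610, valid modulo lcm(4488, 7) = 31416: x ≡ 6610 (mod 31416).
Verify against each original: 6610 mod 11 = 10, 6610 mod 17 = 14, 6610 mod 8 = 2, 6610 mod 3 = 1, 6610 mod 7 = 2.

x ≡ 6610 (mod 31416).


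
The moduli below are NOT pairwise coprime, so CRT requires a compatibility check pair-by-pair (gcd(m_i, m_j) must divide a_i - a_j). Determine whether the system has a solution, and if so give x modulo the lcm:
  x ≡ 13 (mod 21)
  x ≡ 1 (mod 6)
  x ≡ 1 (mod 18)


Moduli 21, 6, 18 are not pairwise coprime, so CRT works modulo lcm(m_i) when all pairwise compatibility conditions hold.
Pairwise compatibility: gcd(m_i, m_j) must divide a_i - a_j for every pair.
Merge one congruence at a time:
  Start: x ≡ 13 (mod 21).
  Combine with x ≡ 1 (mod 6): gcd(21, 6) = 3; 1 - 13 = -12, which IS divisible by 3, so compatible.
    Write x = 13 + 21·t and substitute into x ≡ 1 (mod 6): 21·t ≡ 1 − 13 = -12 (mod 6).
    Divide the congruence (and modulus) by g = 3: 7·t ≡ -4 (mod 2).
    Reduce coefficients mod 2: 1·t ≡ 0 (mod 2).
    So t ≡ 0 (mod 2).
    Then x = 13 + 21·0 = 13, valid modulo lcm(21, 6) = 42: x ≡ 13 (mod 42).
  Combine with x ≡ 1 (mod 18): gcd(42, 18) = 6; 1 - 13 = -12, which IS divisible by 6, so compatible.
    Write x = 13 + 42·t and substitute into x ≡ 1 (mod 18): 42·t ≡ 1 − 13 = -12 (mod 18).
    Divide the congruence (and modulus) by g = 6: 7·t ≡ -2 (mod 3).
    Reduce coefficients mod 3: 1·t ≡ 1 (mod 3).
    So t ≡ 1 (mod 3).
    Then x = 13 + 42·1 = 55, valid modulo lcm(42, 18) = 126: x ≡ 55 (mod 126).
Verify: 55 mod 21 = 13, 55 mod 6 = 1, 55 mod 18 = 1.

x ≡ 55 (mod 126).


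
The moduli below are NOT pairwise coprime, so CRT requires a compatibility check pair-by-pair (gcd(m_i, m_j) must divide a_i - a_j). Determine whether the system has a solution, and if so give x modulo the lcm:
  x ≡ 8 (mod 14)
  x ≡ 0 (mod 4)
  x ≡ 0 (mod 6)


Moduli 14, 4, 6 are not pairwise coprime, so CRT works modulo lcm(m_i) when all pairwise compatibility conditions hold.
Pairwise compatibility: gcd(m_i, m_j) must divide a_i - a_j for every pair.
Merge one congruence at a time:
  Start: x ≡ 8 (mod 14).
  Combine with x ≡ 0 (mod 4): gcd(14, 4) = 2; 0 - 8 = -8, which IS divisible by 2, so compatible.
    Write x = 8 + 14·t and substitute into x ≡ 0 (mod 4): 14·t ≡ 0 − 8 = -8 (mod 4).
    Divide the congruence (and modulus) by g = 2: 7·t ≡ -4 (mod 2).
    Reduce coefficients mod 2: 1·t ≡ 0 (mod 2).
    So t ≡ 0 (mod 2).
    Then x = 8 + 14·0 = 8, valid modulo lcm(14, 4) = 28: x ≡ 8 (mod 28).
  Combine with x ≡ 0 (mod 6): gcd(28, 6) = 2; 0 - 8 = -8, which IS divisible by 2, so compatible.
    Write x = 8 + 28·t and substitute into x ≡ 0 (mod 6): 28·t ≡ 0 − 8 = -8 (mod 6).
    Divide the congruence (and modulus) by g = 2: 14·t ≡ -4 (mod 3).
    Reduce coefficients mod 3: 2·t ≡ 2 (mod 3).
    The inverse of 2 mod 3 is 2 (since 2·2 = 4 = 1·3 + 1), so t ≡ 2·2 = 4 ≡ 1 (mod 3).
    Then x = 8 + 28·1 = 36, valid modulo lcm(28, 6) = 84: x ≡ 36 (mod 84).
Verify: 36 mod 14 = 8, 36 mod 4 = 0, 36 mod 6 = 0.

x ≡ 36 (mod 84).


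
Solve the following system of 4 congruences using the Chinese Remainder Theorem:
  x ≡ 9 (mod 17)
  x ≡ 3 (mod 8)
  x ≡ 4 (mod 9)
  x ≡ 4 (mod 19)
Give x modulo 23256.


Product of moduli M = 17 · 8 · 9 · 19 = 23256.
Merge one congruence at a time:
  Start: x ≡ 9 (mod 17).
  Combine with x ≡ 3 (mod 8); new modulus lcm = 136.
    Write x = 9 + 17·t and substitute into x ≡ 3 (mod 8): 17·t ≡ 3 − 9 = -6 (mod 8).
    Reduce coefficients mod 8: 1·t ≡ 2 (mod 8).
    So t ≡ 2 (mod 8).
    Then x = 9 + 17·2 = 43, valid modulo lcm(17, 8) = 136: x ≡ 43 (mod 136).
  Combine with x ≡ 4 (mod 9); new modulus lcm = 1224.
    Write x = 43 + 136·t and substitute into x ≡ 4 (mod 9): 136·t ≡ 4 − 43 = -39 (mod 9).
    Reduce coefficients mod 9: 1·t ≡ 6 (mod 9).
    So t ≡ 6 (mod 9).
    Then x = 43 + 136·6 = 859, valid modulo lcm(136, 9) = 1224: x ≡ 859 (mod 1224).
  Combine with x ≡ 4 (mod 19); new modulus lcm = 23256.
    Write x = 859 + 1224·t and substitute into x ≡ 4 (mod 19): 1224·t ≡ 4 − 859 = -855 (mod 19).
    Reduce coefficients mod 19: 8·t ≡ 0 (mod 19).
    The inverse of 8 mod 19 is 12 (since 8·12 = 96 = 5·19 + 1), so t ≡ 12·0 = 0 ≡ 0 (mod 19).
    Then x = 859 + 1224·0 = 859, valid modulo lcm(1224, 19) = 23256: x ≡ 859 (mod 23256).
Verify against each original: 859 mod 17 = 9, 859 mod 8 = 3, 859 mod 9 = 4, 859 mod 19 = 4.

x ≡ 859 (mod 23256).


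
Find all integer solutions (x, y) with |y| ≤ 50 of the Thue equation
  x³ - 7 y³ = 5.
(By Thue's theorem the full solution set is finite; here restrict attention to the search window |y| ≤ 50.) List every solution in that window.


The equation is x³ - 7y³ = 5. For fixed y, x³ = 7·y³ + 5, so a solution requires the RHS to be a perfect cube.
Strategy: iterate y from -50 to 50, compute RHS = 7·y³ + 5, and check whether it is a (positive or negative) perfect cube.
Check small values of y:
  y = 0: RHS = 5 is not a perfect cube.
  y = 1: RHS = 12 is not a perfect cube.
  y = -1: RHS = -2 is not a perfect cube.
  y = 2: RHS = 61 is not a perfect cube.
  y = -2: RHS = -51 is not a perfect cube.
  y = 3: RHS = 194 is not a perfect cube.
  y = -3: RHS = -184 is not a perfect cube.
Continuing the search up to |y| = 50 finds no solutions either.
No (x, y) in the scanned range satisfies the equation.

No integer solutions with |y| ≤ 50.


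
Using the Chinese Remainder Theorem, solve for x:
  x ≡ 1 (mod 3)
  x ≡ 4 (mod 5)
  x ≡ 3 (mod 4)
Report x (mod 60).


Moduli 3, 5, 4 are pairwise coprime; by CRT there is a unique solution modulo M = 3 · 5 · 4 = 60.
Solve pairwise, accumulating the modulus:
  Start with x ≡ 1 (mod 3).
  Combine with x ≡ 4 (mod 5): since gcd(3, 5) = 1, we get a unique residue mod 15.
    Write x = 1 + 3·t and substitute into x ≡ 4 (mod 5): 3·t ≡ 4 − 1 = 3 (mod 5).
    The inverse of 3 mod 5 is 2 (since 3·2 = 6 = 1·5 + 1), so t ≡ 2·3 = 6 ≡ 1 (mod 5).
    Then x = 1 + 3·1 = 4, valid modulo lcm(3, 5) = 15: x ≡ 4 (mod 15).
  Combine with x ≡ 3 (mod 4): since gcd(15, 4) = 1, we get a unique residue mod 60.
    Write x = 4 + 15·t and substitute into x ≡ 3 (mod 4): 15·t ≡ 3 − 4 = -1 (mod 4).
    Reduce coefficients mod 4: 3·t ≡ 3 (mod 4).
    The inverse of 3 mod 4 is 3 (since 3·3 = 9 = 2·4 + 1), so t ≡ 3·3 = 9 ≡ 1 (mod 4).
    Then x = 4 + 15·1 = 19, valid modulo lcm(15, 4) = 60: x ≡ 19 (mod 60).
Verify: 19 mod 3 = 1 ✓, 19 mod 5 = 4 ✓, 19 mod 4 = 3 ✓.

x ≡ 19 (mod 60).


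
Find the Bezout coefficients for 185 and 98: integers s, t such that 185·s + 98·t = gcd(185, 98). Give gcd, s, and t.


Euclidean algorithm on (185, 98) — divide until remainder is 0:
  185 = 1 · 98 + 87
  98 = 1 · 87 + 11
  87 = 7 · 11 + 10
  11 = 1 · 10 + 1
  10 = 10 · 1 + 0
gcd(185, 98) = 1.
Track Bezout coefficients alongside the remainders: start with r₀ = 185 = a·1 + b·0 (s = 1, t = 0) and r₁ = 98 = a·0 + b·1 (s = 0, t = 1); each new remainder r_{k+1} = r_{k-1} − q_k·r_k inherits s_{k+1} = s_{k-1} − q_k·s_k, t_{k+1} = t_{k-1} − q_k·t_k, so r_k = a·s_k + b·t_k at every step:
  q = 1: r = 87, s = 1 − 1·0 = 1, t = 0 − 1·1 = -1  (check: 185·1 + 98·(-1) = 87)
  q = 1: r = 11, s = 0 − 1·1 = -1, t = 1 − 1·(-1) = 2  (check: 185·(-1) + 98·2 = 11)
  q = 7: r = 10, s = 1 − 7·(-1) = 8, t = -1 − 7·2 = -15  (check: 185·8 + 98·(-15) = 10)
  q = 1: r = 1, s = -1 − 1·8 = -9, t = 2 − 1·(-15) = 17  (check: 185·(-9) + 98·17 = 1)
The row with r = 1 (the gcd) gives the Bezout coefficients s = -9, t = 17.
Result: 185 · (-9) + 98 · (17) = 1.

gcd(185, 98) = 1; s = -9, t = 17 (check: 185·(-9) + 98·17 = 1).


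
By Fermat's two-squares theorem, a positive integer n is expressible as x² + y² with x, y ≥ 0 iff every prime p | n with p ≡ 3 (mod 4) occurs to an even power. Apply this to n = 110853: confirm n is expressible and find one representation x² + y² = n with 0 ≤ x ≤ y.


Step 1: Factor n = 110853 = 3^2 · 109 · 113.
Step 2: Check the mod-4 condition on each prime factor: 3 ≡ 3 (mod 4), exponent 2 (must be even); 109 ≡ 1 (mod 4), exponent 1; 113 ≡ 1 (mod 4), exponent 1.
All primes ≡ 3 (mod 4) appear to even exponent (or don't appear), so by the two-squares theorem n IS expressible as a sum of two squares.
Step 3: Build a representation. Group n = k² · m with k = 3 and m = 109 · 113 = 12317 (a product of primes ≡ 1 (mod 4)); a representation of m scales to one of n via (k·x)² + (k·y)² = k²(x² + y²). Each prime p ≡ 1 (mod 4) is itself a sum of two squares; find a² by testing p − a² for a perfect square:
  109: 109 − 1² = 108, 109 − 2² = 105, 109 − 3² = 100 = 10² ⇒ 109 = 3² + 10².
  113: 113 − 1² = 112, 113 − 2² = 109, 113 − 3² = 104, 113 − 4² = 97, 113 − 5² = 88, 113 − 6² = 77, 113 − 7² = 64 = 8² ⇒ 113 = 7² + 8².
  Combine using the Brahmagupta–Fibonacci identity (a² + b²)(c² + d²) = (ac − bd)² + (ad + bc)² = (ac + bd)² + (ad − bc)²:
  109 · 113 = 12317: from (3² + 10²)(7² + 8²), take (3·7 − 10·8, 3·8 + 10·7) = (21 − 80, 24 + 70) = (-59, 94); dropping signs (only squares matter) gives (59, 94); check 59² + 94² = 3481 + 8836 = 12317 ✓.
  Scale by k = 3: (3·59, 3·94) = (177, 282).
Step 4: Order so x ≤ y and verify: 177² + 282² = 31329 + 79524 = 110853 = n. ✓

n = 110853 = 177² + 282² (one valid representation with x ≤ y).
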